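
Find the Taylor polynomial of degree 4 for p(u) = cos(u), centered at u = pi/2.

p(pi/2) = 0
p′(pi/2) = -1
p′′(pi/2) = 0
p′′′(pi/2) = 1
p^(4)(pi/2) = 0
Then c_k = p^(k)(pi/2)/k! gives each Taylor coefficient.

(u - pi/2)^3/6 - (u - pi/2)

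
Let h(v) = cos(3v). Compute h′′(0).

-9

Use the known series and substitute for the argument.
From the series, [v^2] h = -9/2; multiply by 2! = 2 to get -9.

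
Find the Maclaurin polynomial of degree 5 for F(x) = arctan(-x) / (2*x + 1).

-223*x^5/15 + 22*x^4/3 - 11*x^3/3 + 2*x^2 - x

Expand 1/(denominator) as a geometric series and multiply by the numerator's series.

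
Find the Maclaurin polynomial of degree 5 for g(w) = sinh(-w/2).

-w^5/3840 - w^3/48 - w/2

g(0) = 0
g′(0) = -1/2
g′′(0) = 0
g′′′(0) = -1/8
g^(4)(0) = 0
g^(5)(0) = -1/32
The Taylor polynomial is Σ g^(k)(0)/k! · w^k.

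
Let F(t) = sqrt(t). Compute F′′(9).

From the series, [(t - 9)^2] F = -1/216; multiply by 2! = 2 to get -1/108.

-1/108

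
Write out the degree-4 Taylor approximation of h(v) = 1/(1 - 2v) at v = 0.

16*v^4 + 8*v^3 + 4*v^2 + 2*v + 1

h(0) = 1
h′(0) = 2
h′′(0) = 8
h′′′(0) = 48
h^(4)(0) = 384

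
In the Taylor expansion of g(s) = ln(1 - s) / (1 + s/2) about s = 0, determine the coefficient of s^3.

-1/3

Write out both Maclaurin series and multiply, keeping only the needed powers.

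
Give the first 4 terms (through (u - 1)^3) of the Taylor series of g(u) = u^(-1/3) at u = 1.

g(1) = 1
g′(1) = -1/3
g′′(1) = 4/9
g′′′(1) = -28/27

-14*(u - 1)^3/81 + 2*(u - 1)^2/9 - (u - 1)/3 + 1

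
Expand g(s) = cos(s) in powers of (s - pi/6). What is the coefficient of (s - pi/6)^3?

c_3 = g′′′(pi/6)/3! = 1/12.

1/12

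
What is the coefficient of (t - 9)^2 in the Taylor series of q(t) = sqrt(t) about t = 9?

-1/216

Compute the successive derivatives at the expansion point and divide by k!.
[(t - 9)^0] = 3;  [(t - 9)^1] = 1/6;  [(t - 9)^2] = -1/216.
So c_2 = q′′(9)/2! = -1/216.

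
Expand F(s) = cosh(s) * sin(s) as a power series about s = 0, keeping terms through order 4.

s^3/3 + s

Multiply the two series term by term and collect like powers.
F(0) = 0
F′(0) = 1
F′′(0) = 0
F′′′(0) = 2
F^(4)(0) = 0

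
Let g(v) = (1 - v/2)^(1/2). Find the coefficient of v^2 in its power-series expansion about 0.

-1/32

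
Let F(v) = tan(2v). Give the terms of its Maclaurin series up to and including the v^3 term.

8*v^3/3 + 2*v

[v^0] = 0;  [v^1] = 2;  [v^2] = 0;  [v^3] = 8/3.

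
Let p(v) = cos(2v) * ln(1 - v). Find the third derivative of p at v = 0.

10

Take the Cauchy product of the two expansions.
The coefficient of v^3 in the expansion is 5/3, so p′′′(0) = 3! * (5/3) = 10.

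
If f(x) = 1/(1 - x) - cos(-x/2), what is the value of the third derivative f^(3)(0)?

6

Expand each term separately and add.
The coefficient of x^3 in the expansion is 1, so f′′′(0) = 3! * (1) = 6.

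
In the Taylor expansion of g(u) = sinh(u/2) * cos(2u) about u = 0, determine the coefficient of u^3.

-47/48

Expand each factor separately, then convolve coefficients.
[u^0] = 0;  [u^1] = 1/2;  [u^2] = 0;  [u^3] = -47/48.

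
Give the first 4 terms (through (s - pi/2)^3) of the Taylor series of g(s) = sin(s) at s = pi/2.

1 - (s - pi/2)^2/2

Use the known series and substitute for the argument.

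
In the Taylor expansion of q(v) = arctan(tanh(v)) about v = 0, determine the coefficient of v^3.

Substitute the inner expansion into the outer series and collect powers.
q(0) = 0
q′(0) = 1
q′′(0) = 0
q′′′(0) = -4
So c_3 = q′′′(0)/3! = -2/3.

-2/3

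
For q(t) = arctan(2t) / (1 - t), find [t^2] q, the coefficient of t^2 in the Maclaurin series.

2

Multiply the numerator's expansion by the denominator's geometric series.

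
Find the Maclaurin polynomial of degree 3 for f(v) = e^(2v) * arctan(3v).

-3*v^3 + 6*v^2 + 3*v

Expand each factor separately, then convolve coefficients.
f(0) = 0
f′(0) = 3
f′′(0) = 12
f′′′(0) = -18
The Taylor polynomial is Σ f^(k)(0)/k! · v^k.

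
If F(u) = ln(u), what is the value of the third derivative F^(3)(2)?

1/4

Compute the successive derivatives at the expansion point and divide by k!.
The coefficient of (u - 2)^3 in the expansion is 1/24, so F′′′(2) = 3! * (1/24) = 1/4.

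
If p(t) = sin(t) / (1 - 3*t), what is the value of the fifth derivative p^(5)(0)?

9541

Expand 1/(denominator) as a geometric series and multiply by the numerator's series.
The coefficient of t^5 in the expansion is 9541/120, so p^(5)(0) = 5! * (9541/120) = 9541.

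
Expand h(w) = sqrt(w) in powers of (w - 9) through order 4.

h(9) = 3
h′(9) = 1/6
h′′(9) = -1/108
h′′′(9) = 1/648
h^(4)(9) = -5/11664
Then c_k = h^(k)(9)/k! gives each Taylor coefficient.

-5*(w - 9)^4/279936 + (w - 9)^3/3888 - (w - 9)^2/216 + (w - 9)/6 + 3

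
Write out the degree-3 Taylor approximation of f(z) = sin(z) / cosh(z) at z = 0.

-2*z^3/3 + z

Write the quotient as an unknown series and match coefficients against numerator = denominator · series.
[z^0] = 0;  [z^1] = 1;  [z^2] = 0;  [z^3] = -2/3.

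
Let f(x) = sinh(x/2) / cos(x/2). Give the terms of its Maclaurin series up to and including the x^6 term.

Invert the denominator's series and multiply.
f(0) = 0
f′(0) = 1/2
f′′(0) = 0
f′′′(0) = 1/2
f^(4)(0) = 0
f^(5)(0) = 9/8
f^(6)(0) = 0

3*x^5/320 + x^3/12 + x/2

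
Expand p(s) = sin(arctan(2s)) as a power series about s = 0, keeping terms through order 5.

12*s^5 - 4*s^3 + 2*s

Let u equal the inner series; expand the outer function in u and truncate.
p(0) = 0
p′(0) = 2
p′′(0) = 0
p′′′(0) = -24
p^(4)(0) = 0
p^(5)(0) = 1440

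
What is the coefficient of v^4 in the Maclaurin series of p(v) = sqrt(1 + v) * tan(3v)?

Multiply the two series term by term and collect like powers.
p(0) = 0
p′(0) = 3
p′′(0) = 3
p′′′(0) = 207/4
p^(4)(0) = 225/2

75/16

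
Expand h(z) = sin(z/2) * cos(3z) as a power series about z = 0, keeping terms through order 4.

-109*z^3/48 + z/2

Take the Cauchy product of the two expansions.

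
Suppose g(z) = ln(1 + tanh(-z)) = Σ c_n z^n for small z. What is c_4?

1/12

Let u equal the inner series; expand the outer function in u and truncate.
g(0) = 0
g′(0) = -1
g′′(0) = -1
g′′′(0) = 0
g^(4)(0) = 2
Then c_k = g^(k)(0)/k! gives each Taylor coefficient.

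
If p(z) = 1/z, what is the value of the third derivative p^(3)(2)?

Compute the successive derivatives at the expansion point and divide by k!.
From the series, [(z - 2)^3] p = -1/16; multiply by 3! = 6 to get -3/8.

-3/8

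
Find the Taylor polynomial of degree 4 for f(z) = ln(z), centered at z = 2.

f(2) = ln(2)
f′(2) = 1/2
f′′(2) = -1/4
f′′′(2) = 1/4
f^(4)(2) = -3/8
Then c_k = f^(k)(2)/k! gives each Taylor coefficient.

-(z - 2)^4/64 + (z - 2)^3/24 - (z - 2)^2/8 + (z - 2)/2 + ln(2)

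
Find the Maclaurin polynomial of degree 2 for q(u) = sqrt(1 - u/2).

-u^2/32 - u/4 + 1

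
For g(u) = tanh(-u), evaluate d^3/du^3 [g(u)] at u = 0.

From the series, [u^3] g = 1/3; multiply by 3! = 6 to get 2.

2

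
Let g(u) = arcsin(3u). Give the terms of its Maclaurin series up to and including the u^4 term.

9*u^3/2 + 3*u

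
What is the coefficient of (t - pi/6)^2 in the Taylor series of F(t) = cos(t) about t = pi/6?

Compute the successive derivatives at the expansion point and divide by k!.
So c_2 = F′′(pi/6)/2! = -sqrt(3)/4.

-sqrt(3)/4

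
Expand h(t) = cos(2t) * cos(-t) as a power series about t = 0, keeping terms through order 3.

Write out both Maclaurin series and multiply, keeping only the needed powers.
[t^0] = 1;  [t^1] = 0;  [t^2] = -5/2;  [t^3] = 0.

1 - 5*t^2/2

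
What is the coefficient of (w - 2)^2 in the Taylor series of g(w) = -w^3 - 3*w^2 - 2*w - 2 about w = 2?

-9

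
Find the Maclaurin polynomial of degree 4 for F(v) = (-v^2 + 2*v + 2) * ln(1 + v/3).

2*v^4/27 - 34*v^3/81 + 5*v^2/9 + 2*v/3

Shift and add copies of the series according to the polynomial's terms.
[v^0] = 0;  [v^1] = 2/3;  [v^2] = 5/9;  [v^3] = -34/81;  [v^4] = 2/27.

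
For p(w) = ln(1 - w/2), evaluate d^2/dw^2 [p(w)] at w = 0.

Compute the successive derivatives at the expansion point and divide by k!.
The coefficient of w^2 in the expansion is -1/8, so p′′(0) = 2! * (-1/8) = -1/4.

-1/4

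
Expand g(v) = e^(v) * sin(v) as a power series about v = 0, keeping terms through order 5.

-v^5/30 + v^3/3 + v^2 + v

Take the Cauchy product of the two expansions.
g(0) = 0
g′(0) = 1
g′′(0) = 2
g′′′(0) = 2
g^(4)(0) = 0
g^(5)(0) = -4
Dividing each by k! gives the coefficients c_0, ..., c_5.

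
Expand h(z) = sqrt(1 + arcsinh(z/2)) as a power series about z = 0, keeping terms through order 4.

Compose series: expand the inner function first, then feed it into the outer expansion.
h(0) = 1
h′(0) = 1/4
h′′(0) = -1/16
h′′′(0) = -1/64
h^(4)(0) = 1/256
Dividing each by k! gives the coefficients c_0, ..., c_4.

z^4/6144 - z^3/384 - z^2/32 + z/4 + 1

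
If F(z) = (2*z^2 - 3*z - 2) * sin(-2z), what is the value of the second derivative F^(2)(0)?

Multiply each power in the prefactor through the base expansion.
The coefficient of z^2 in the expansion is 6, so F′′(0) = 2! * (6) = 12.

12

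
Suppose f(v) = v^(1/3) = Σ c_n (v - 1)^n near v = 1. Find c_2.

[(v - 1)^0] = 1;  [(v - 1)^1] = 1/3;  [(v - 1)^2] = -1/9.

-1/9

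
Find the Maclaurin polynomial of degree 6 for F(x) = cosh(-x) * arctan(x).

Take the Cauchy product of the two expansions.
[x^0] = 0;  [x^1] = 1;  [x^2] = 0;  [x^3] = 1/6;  [x^4] = 0;  [x^5] = 3/40;  [x^6] = 0.

3*x^5/40 + x^3/6 + x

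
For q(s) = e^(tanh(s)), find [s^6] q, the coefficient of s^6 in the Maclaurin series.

Compose series: expand the inner function first, then feed it into the outer expansion.
[s^0] = 1;  [s^1] = 1;  [s^2] = 1/2;  [s^3] = -1/6;  [s^4] = -7/24;  [s^5] = -1/40;  [s^6] = 97/720.

97/720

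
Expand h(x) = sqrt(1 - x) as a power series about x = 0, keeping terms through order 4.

[x^0] = 1;  [x^1] = -1/2;  [x^2] = -1/8;  [x^3] = -1/16;  [x^4] = -5/128.

-5*x^4/128 - x^3/16 - x^2/8 - x/2 + 1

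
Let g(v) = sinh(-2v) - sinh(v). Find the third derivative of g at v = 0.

Combine the two series term by term.
The coefficient of v^3 in the expansion is -3/2, so g′′′(0) = 3! * (-3/2) = -9.

-9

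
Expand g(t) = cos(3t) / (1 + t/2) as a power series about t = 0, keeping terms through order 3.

Take the Cauchy product of the two expansions.
[t^0] = 1;  [t^1] = -1/2;  [t^2] = -17/4;  [t^3] = 17/8.

17*t^3/8 - 17*t^2/4 - t/2 + 1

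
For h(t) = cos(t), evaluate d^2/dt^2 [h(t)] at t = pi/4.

-sqrt(2)/2

Differentiate repeatedly and evaluate at the center.
The coefficient of (t - pi/4)^2 in the expansion is -sqrt(2)/4, so h′′(pi/4) = 2! * (-sqrt(2)/4) = -sqrt(2)/2.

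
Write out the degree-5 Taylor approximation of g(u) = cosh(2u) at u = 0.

g(0) = 1
g′(0) = 0
g′′(0) = 4
g′′′(0) = 0
g^(4)(0) = 16
g^(5)(0) = 0

2*u^4/3 + 2*u^2 + 1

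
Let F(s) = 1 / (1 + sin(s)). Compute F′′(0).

2

Expand as Σ (-1)^k u^k with u equal to the inner function's series.
From the series, [s^2] F = 1; multiply by 2! = 2 to get 2.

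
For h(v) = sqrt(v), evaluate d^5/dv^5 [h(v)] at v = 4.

105/16384

From the series, [(v - 4)^5] h = 7/131072; multiply by 5! = 120 to get 105/16384.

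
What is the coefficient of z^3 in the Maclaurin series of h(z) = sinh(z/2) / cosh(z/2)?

-1/24

Invert the denominator's series and multiply.
h(0) = 0
h′(0) = 1/2
h′′(0) = 0
h′′′(0) = -1/4
Then c_k = h^(k)(0)/k! gives each Taylor coefficient.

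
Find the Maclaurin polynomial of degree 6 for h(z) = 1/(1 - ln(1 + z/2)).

Plug the Maclaurin series of the inner function into that of the outer and collect terms.
h(0) = 1
h′(0) = 1/2
h′′(0) = 1/4
h′′′(0) = 1/4
h^(4)(0) = 1/4
h^(5)(0) = 7/16
h^(6)(0) = 19/32

19*z^6/23040 + 7*z^5/1920 + z^4/96 + z^3/24 + z^2/8 + z/2 + 1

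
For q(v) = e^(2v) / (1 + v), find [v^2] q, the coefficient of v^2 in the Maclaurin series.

Expand each factor separately, then convolve coefficients.
q(0) = 1
q′(0) = 1
q′′(0) = 2
So c_2 = q′′(0)/2! = 1.

1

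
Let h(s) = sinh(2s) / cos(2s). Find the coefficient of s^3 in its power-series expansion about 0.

16/3

Write the quotient as an unknown series and match coefficients against numerator = denominator · series.
h(0) = 0
h′(0) = 2
h′′(0) = 0
h′′′(0) = 32
So c_3 = h′′′(0)/3! = 16/3.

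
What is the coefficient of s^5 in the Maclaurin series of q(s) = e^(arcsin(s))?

1/6

Substitute the inner expansion into the outer series and collect powers.
So c_5 = q^(5)(0)/5! = 1/6.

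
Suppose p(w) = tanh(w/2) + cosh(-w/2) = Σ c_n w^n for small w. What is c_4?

1/384

Expand each term separately and add.
p(0) = 1
p′(0) = 1/2
p′′(0) = 1/4
p′′′(0) = -1/4
p^(4)(0) = 1/16
So c_4 = p^(4)(0)/4! = 1/384.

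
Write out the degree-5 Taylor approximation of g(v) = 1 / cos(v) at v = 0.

Invert the denominator's series and multiply.
[v^0] = 1;  [v^1] = 0;  [v^2] = 1/2;  [v^3] = 0;  [v^4] = 5/24;  [v^5] = 0.

5*v^4/24 + v^2/2 + 1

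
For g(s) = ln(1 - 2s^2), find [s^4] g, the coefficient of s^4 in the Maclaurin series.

Compute the successive derivatives at the expansion point and divide by k!.
g(0) = 0
g′(0) = 0
g′′(0) = -4
g′′′(0) = 0
g^(4)(0) = -48
The Taylor polynomial is Σ g^(k)(0)/k! · s^k.

-2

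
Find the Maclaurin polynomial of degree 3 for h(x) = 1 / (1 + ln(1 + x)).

Use the geometric series for the reciprocal, then substitute.
h(0) = 1
h′(0) = -1
h′′(0) = 3
h′′′(0) = -14

-7*x^3/3 + 3*x^2/2 - x + 1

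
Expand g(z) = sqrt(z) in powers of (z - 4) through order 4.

-5*(z - 4)^4/16384 + (z - 4)^3/512 - (z - 4)^2/64 + (z - 4)/4 + 2

Apply the Taylor formula c_k = f^(k)(a)/k!.
[(z - 4)^0] = 2;  [(z - 4)^1] = 1/4;  [(z - 4)^2] = -1/64;  [(z - 4)^3] = 1/512;  [(z - 4)^4] = -5/16384.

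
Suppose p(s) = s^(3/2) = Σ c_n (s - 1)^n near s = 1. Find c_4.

3/128

p(1) = 1
p′(1) = 3/2
p′′(1) = 3/4
p′′′(1) = -3/8
p^(4)(1) = 9/16
So c_4 = p^(4)(1)/4! = 3/128.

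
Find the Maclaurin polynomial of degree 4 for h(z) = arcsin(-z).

-z^3/6 - z

h(0) = 0
h′(0) = -1
h′′(0) = 0
h′′′(0) = -1
h^(4)(0) = 0
Then c_k = h^(k)(0)/k! gives each Taylor coefficient.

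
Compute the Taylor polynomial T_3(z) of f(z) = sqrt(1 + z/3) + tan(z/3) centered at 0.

19*z^3/1296 - z^2/72 + z/2 + 1

Add the two expansions coefficient-wise.
f(0) = 1
f′(0) = 1/2
f′′(0) = -1/36
f′′′(0) = 19/216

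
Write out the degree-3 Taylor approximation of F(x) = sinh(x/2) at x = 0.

x^3/48 + x/2

Apply the Taylor formula c_k = f^(k)(a)/k!.
[x^0] = 0;  [x^1] = 1/2;  [x^2] = 0;  [x^3] = 1/48.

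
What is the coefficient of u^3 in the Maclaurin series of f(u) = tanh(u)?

-1/3

Compute the successive derivatives at the expansion point and divide by k!.
f(0) = 0
f′(0) = 1
f′′(0) = 0
f′′′(0) = -2
So c_3 = f′′′(0)/3! = -1/3.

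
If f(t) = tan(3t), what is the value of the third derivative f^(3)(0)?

54

The coefficient of t^3 in the expansion is 9, so f′′′(0) = 3! * (9) = 54.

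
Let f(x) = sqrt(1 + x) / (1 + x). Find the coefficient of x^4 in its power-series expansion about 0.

Multiply the two series term by term and collect like powers.
So c_4 = f^(4)(0)/4! = 35/128.

35/128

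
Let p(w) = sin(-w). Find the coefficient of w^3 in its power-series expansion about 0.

[w^0] = 0;  [w^1] = -1;  [w^2] = 0;  [w^3] = 1/6.
So c_3 = p′′′(0)/3! = 1/6.

1/6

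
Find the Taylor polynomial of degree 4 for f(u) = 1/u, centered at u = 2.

f(2) = 1/2
f′(2) = -1/4
f′′(2) = 1/4
f′′′(2) = -3/8
f^(4)(2) = 3/4
Then c_k = f^(k)(2)/k! gives each Taylor coefficient.

(u - 2)^4/32 - (u - 2)^3/16 + (u - 2)^2/8 - (u - 2)/4 + 1/2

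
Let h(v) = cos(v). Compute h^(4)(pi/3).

1/2

Differentiate repeatedly and evaluate at the center.
The coefficient of (v - pi/3)^4 in the expansion is 1/48, so h^(4)(pi/3) = 4! * (1/48) = 1/2.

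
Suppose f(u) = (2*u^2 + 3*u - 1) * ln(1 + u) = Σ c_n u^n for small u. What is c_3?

Shift and add copies of the series according to the polynomial's terms.

1/6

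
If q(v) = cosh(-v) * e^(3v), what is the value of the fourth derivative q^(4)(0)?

Take the Cauchy product of the two expansions.
From the series, [v^4] q = 17/3; multiply by 4! = 24 to get 136.

136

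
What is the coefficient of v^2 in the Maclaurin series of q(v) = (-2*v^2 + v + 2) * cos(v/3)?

-19/9

Distribute the polynomial across the series and collect like powers.
q(0) = 2
q′(0) = 1
q′′(0) = -38/9
Dividing each by k! gives the coefficients c_0, ..., c_2.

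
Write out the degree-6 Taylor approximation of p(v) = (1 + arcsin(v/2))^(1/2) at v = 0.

-3169*v^6/2949120 + 123*v^5/40960 - 31*v^4/6144 + 7*v^3/384 - v^2/32 + v/4 + 1

Compose series: expand the inner function first, then feed it into the outer expansion.
p(0) = 1
p′(0) = 1/4
p′′(0) = -1/16
p′′′(0) = 7/64
p^(4)(0) = -31/256
p^(5)(0) = 369/1024
p^(6)(0) = -7*2^(419/781)*3^(714/781)*5^(651/781)*7^(199/781)/225
Then c_k = p^(k)(0)/k! gives each Taylor coefficient.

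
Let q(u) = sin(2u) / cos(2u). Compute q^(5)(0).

Divide the numerator series by the denominator series (power-series long division).
The coefficient of u^5 in the expansion is 64/15, so q^(5)(0) = 5! * (64/15) = 512.

512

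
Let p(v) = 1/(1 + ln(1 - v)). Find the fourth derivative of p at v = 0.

88

Plug the Maclaurin series of the inner function into that of the outer and collect terms.
The coefficient of v^4 in the expansion is 11/3, so p^(4)(0) = 4! * (11/3) = 88.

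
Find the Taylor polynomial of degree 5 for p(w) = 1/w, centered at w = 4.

-(w - 4)^5/4096 + (w - 4)^4/1024 - (w - 4)^3/256 + (w - 4)^2/64 - (w - 4)/16 + 1/4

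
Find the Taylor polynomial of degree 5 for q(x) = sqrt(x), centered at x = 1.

7*(x - 1)^5/256 - 5*(x - 1)^4/128 + (x - 1)^3/16 - (x - 1)^2/8 + (x - 1)/2 + 1

Compute the successive derivatives at the expansion point and divide by k!.
q(1) = 1
q′(1) = 1/2
q′′(1) = -1/4
q′′′(1) = 3/8
q^(4)(1) = -15/16
q^(5)(1) = 105/32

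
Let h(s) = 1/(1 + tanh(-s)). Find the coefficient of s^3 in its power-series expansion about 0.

Let u equal the inner series; expand the outer function in u and truncate.
[s^0] = 1;  [s^1] = 1;  [s^2] = 1;  [s^3] = 2/3.
So c_3 = h′′′(0)/3! = 2/3.

2/3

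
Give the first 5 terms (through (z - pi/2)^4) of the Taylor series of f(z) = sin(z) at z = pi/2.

(z - pi/2)^4/24 - (z - pi/2)^2/2 + 1

f(pi/2) = 1
f′(pi/2) = 0
f′′(pi/2) = -1
f′′′(pi/2) = 0
f^(4)(pi/2) = 1
Dividing each by k! gives the coefficients c_0, ..., c_4.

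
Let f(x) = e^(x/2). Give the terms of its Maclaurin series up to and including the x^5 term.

x^5/3840 + x^4/384 + x^3/48 + x^2/8 + x/2 + 1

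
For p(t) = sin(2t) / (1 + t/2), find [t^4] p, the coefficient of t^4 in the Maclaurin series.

Expand each factor separately, then convolve coefficients.
[t^0] = 0;  [t^1] = 2;  [t^2] = -1;  [t^3] = -5/6;  [t^4] = 5/12.
So c_4 = p^(4)(0)/4! = 5/12.

5/12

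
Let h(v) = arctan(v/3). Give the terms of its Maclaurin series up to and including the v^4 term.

-v^3/81 + v/3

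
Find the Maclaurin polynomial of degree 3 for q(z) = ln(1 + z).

z^3/3 - z^2/2 + z

q(0) = 0
q′(0) = 1
q′′(0) = -1
q′′′(0) = 2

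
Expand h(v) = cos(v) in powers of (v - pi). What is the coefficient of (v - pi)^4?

-1/24

h(pi) = -1
h′(pi) = 0
h′′(pi) = 1
h′′′(pi) = 0
h^(4)(pi) = -1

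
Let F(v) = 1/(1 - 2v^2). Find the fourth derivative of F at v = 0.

96

Differentiate repeatedly and evaluate at the center.
The coefficient of v^4 in the expansion is 4, so F^(4)(0) = 4! * (4) = 96.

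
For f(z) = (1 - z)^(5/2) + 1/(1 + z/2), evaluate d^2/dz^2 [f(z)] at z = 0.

Add the two expansions coefficient-wise.
From the series, [z^2] f = 17/8; multiply by 2! = 2 to get 17/4.

17/4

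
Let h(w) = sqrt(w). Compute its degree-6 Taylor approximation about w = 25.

h(25) = 5
h′(25) = 1/10
h′′(25) = -1/500
h′′′(25) = 3/25000
h^(4)(25) = -3/250000
h^(5)(25) = 21/12500000
h^(6)(25) = -189/625000000

-21*(w - 25)^6/50000000000 + 7*(w - 25)^5/500000000 - (w - 25)^4/2000000 + (w - 25)^3/50000 - (w - 25)^2/1000 + (w - 25)/10 + 5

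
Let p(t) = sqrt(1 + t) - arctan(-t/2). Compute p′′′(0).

Expand each term separately and add.
From the series, [t^3] p = 1/48; multiply by 3! = 6 to get 1/8.

1/8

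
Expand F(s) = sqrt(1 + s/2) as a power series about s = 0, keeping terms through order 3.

F(0) = 1
F′(0) = 1/4
F′′(0) = -1/16
F′′′(0) = 3/64
Then c_k = F^(k)(0)/k! gives each Taylor coefficient.

s^3/128 - s^2/32 + s/4 + 1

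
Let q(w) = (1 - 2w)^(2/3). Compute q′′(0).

Use the known series and substitute for the argument.
From the series, [w^2] q = -4/9; multiply by 2! = 2 to get -8/9.

-8/9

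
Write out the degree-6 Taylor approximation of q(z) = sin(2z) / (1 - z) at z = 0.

14*z^6/15 + 14*z^5/15 + 2*z^4/3 + 2*z^3/3 + 2*z^2 + 2*z

Multiply the numerator's expansion by the denominator's geometric series.
q(0) = 0
q′(0) = 2
q′′(0) = 4
q′′′(0) = 4
q^(4)(0) = 16
q^(5)(0) = 112
q^(6)(0) = 672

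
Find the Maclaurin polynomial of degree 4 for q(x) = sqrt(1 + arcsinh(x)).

Substitute the inner expansion into the outer series and collect powers.
q(0) = 1
q′(0) = 1/2
q′′(0) = -1/4
q′′′(0) = -1/8
q^(4)(0) = 1/16
The Taylor polynomial is Σ q^(k)(0)/k! · x^k.

x^4/384 - x^3/48 - x^2/8 + x/2 + 1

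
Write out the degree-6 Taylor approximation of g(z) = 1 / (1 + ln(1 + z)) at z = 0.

3289*z^6/360 - 347*z^5/60 + 11*z^4/3 - 7*z^3/3 + 3*z^2/2 - z + 1

Write 1/(1+u) = 1 - u + u^2 - u^3 + ... and substitute the series for u.
[z^0] = 1;  [z^1] = -1;  [z^2] = 3/2;  [z^3] = -7/3;  [z^4] = 11/3;  [z^5] = -347/60;  [z^6] = 3289/360.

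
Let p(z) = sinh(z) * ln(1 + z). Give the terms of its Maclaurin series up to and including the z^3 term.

Expand each factor separately, then convolve coefficients.
p(0) = 0
p′(0) = 0
p′′(0) = 2
p′′′(0) = -3
The Taylor polynomial is Σ p^(k)(0)/k! · z^k.

-z^3/2 + z^2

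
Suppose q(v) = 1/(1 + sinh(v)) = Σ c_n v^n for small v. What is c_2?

1

Let u equal the inner series; expand the outer function in u and truncate.
So c_2 = q′′(0)/2! = 1.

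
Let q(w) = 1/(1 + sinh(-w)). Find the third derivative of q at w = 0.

7

Plug the Maclaurin series of the inner function into that of the outer and collect terms.
From the series, [w^3] q = 7/6; multiply by 3! = 6 to get 7.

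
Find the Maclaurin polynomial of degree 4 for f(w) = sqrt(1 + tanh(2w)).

Compose series: expand the inner function first, then feed it into the outer expansion.
f(0) = 1
f′(0) = 1
f′′(0) = -1
f′′′(0) = -5
f^(4)(0) = 17
Dividing each by k! gives the coefficients c_0, ..., c_4.

17*w^4/24 - 5*w^3/6 - w^2/2 + w + 1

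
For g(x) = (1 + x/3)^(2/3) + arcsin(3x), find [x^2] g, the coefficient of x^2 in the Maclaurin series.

Combine the two series term by term.
[x^0] = 1;  [x^1] = 29/9;  [x^2] = -1/81.

-1/81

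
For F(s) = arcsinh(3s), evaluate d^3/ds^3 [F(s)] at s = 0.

From the series, [s^3] F = -9/2; multiply by 3! = 6 to get -27.

-27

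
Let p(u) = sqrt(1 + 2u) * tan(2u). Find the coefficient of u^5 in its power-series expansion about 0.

Take the Cauchy product of the two expansions.
p(0) = 0
p′(0) = 2
p′′(0) = 4
p′′′(0) = 10
p^(4)(0) = 88
p^(5)(0) = 202
Dividing each by k! gives the coefficients c_0, ..., c_5.

101/60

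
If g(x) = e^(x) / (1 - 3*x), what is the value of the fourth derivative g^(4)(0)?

2713

Use 1/(1 - r) = Σ r^k on the denominator, then take the Cauchy product.
The coefficient of x^4 in the expansion is 2713/24, so g^(4)(0) = 4! * (2713/24) = 2713.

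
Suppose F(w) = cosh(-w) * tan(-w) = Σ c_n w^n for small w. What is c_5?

Expand each factor separately, then convolve coefficients.
So c_5 = F^(5)(0)/5! = -41/120.

-41/120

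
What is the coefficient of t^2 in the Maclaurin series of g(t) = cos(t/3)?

-1/18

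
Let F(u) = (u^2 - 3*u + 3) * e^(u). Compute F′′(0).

-1

Multiply each power in the prefactor through the base expansion.
From the series, [u^2] F = -1/2; multiply by 2! = 2 to get -1.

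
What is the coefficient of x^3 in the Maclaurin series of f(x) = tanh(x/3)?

-1/81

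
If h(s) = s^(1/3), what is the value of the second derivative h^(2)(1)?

From the series, [(s - 1)^2] h = -1/9; multiply by 2! = 2 to get -2/9.

-2/9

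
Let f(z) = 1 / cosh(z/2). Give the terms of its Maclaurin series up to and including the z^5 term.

Write the quotient as an unknown series and match coefficients against numerator = denominator · series.
f(0) = 1
f′(0) = 0
f′′(0) = -1/4
f′′′(0) = 0
f^(4)(0) = 5/16
f^(5)(0) = 0
The Taylor polynomial is Σ f^(k)(0)/k! · z^k.

5*z^4/384 - z^2/8 + 1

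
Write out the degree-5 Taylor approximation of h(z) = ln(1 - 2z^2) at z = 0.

-2*z^4 - 2*z^2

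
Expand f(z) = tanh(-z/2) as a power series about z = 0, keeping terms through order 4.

z^3/24 - z/2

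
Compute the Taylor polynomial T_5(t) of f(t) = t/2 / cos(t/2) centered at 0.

Write the quotient as an unknown series and match coefficients against numerator = denominator · series.
[t^0] = 0;  [t^1] = 1/2;  [t^2] = 0;  [t^3] = 1/16;  [t^4] = 0;  [t^5] = 5/768.

5*t^5/768 + t^3/16 + t/2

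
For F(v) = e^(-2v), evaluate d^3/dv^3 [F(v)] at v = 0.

-8

Compute the successive derivatives at the expansion point and divide by k!.
The coefficient of v^3 in the expansion is -4/3, so F′′′(0) = 3! * (-4/3) = -8.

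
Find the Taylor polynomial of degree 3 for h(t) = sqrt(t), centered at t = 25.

(t - 25)^3/50000 - (t - 25)^2/1000 + (t - 25)/10 + 5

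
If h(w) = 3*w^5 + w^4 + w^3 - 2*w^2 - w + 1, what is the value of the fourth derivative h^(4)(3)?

From the series, [(w - 3)^4] h = 46; multiply by 4! = 24 to get 1104.

1104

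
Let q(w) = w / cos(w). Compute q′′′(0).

Invert the denominator's series and multiply.
The coefficient of w^3 in the expansion is 1/2, so q′′′(0) = 3! * (1/2) = 3.

3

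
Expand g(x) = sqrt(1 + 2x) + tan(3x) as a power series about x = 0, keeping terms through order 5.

Add the two expansions coefficient-wise.
[x^0] = 1;  [x^1] = 4;  [x^2] = -1/2;  [x^3] = 19/2;  [x^4] = -5/8;  [x^5] = 1331/40.

1331*x^5/40 - 5*x^4/8 + 19*x^3/2 - x^2/2 + 4*x + 1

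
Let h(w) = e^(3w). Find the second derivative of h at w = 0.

9

Apply the Taylor formula c_k = f^(k)(a)/k!.
The coefficient of w^2 in the expansion is 9/2, so h′′(0) = 2! * (9/2) = 9.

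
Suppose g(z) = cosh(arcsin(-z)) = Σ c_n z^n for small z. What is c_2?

Plug the Maclaurin series of the inner function into that of the outer and collect terms.
g(0) = 1
g′(0) = 0
g′′(0) = 1

1/2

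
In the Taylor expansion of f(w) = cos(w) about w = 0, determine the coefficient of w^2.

[w^0] = 1;  [w^1] = 0;  [w^2] = -1/2.

-1/2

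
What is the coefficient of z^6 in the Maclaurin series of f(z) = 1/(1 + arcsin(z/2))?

Plug the Maclaurin series of the inner function into that of the outer and collect terms.
f(0) = 1
f′(0) = -1/2
f′′(0) = 1/2
f′′′(0) = -7/8
f^(4)(0) = 2
f^(5)(0) = -189/32
f^(6)(0) = 83/4

83/2880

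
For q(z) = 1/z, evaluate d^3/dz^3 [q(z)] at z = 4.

The coefficient of (z - 4)^3 in the expansion is -1/256, so q′′′(4) = 3! * (-1/256) = -3/128.

-3/128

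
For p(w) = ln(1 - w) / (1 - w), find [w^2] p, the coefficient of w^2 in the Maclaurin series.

Expand 1/(denominator) as a geometric series and multiply by the numerator's series.

-3/2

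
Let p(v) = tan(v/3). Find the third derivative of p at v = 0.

2/27

Compute the successive derivatives at the expansion point and divide by k!.
The coefficient of v^3 in the expansion is 1/81, so p′′′(0) = 3! * (1/81) = 2/27.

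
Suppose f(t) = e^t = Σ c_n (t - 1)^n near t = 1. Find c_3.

[(t - 1)^0] = e;  [(t - 1)^1] = e;  [(t - 1)^2] = e/2;  [(t - 1)^3] = e/6.

e/6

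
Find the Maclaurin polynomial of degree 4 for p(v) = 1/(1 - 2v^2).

4*v^4 + 2*v^2 + 1

Differentiate repeatedly and evaluate at the center.
p(0) = 1
p′(0) = 0
p′′(0) = 4
p′′′(0) = 0
p^(4)(0) = 96
The Taylor polynomial is Σ p^(k)(0)/k! · v^k.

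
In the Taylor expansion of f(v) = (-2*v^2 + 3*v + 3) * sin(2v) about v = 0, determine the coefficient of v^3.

-8

Distribute the polynomial across the series and collect like powers.
f(0) = 0
f′(0) = 6
f′′(0) = 12
f′′′(0) = -48
So c_3 = f′′′(0)/3! = -8.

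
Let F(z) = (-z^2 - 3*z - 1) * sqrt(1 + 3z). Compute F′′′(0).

Shift and add copies of the series according to the polynomial's terms.
From the series, [z^3] F = 3/16; multiply by 3! = 6 to get 9/8.

9/8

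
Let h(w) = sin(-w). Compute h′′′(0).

1

From the series, [w^3] h = 1/6; multiply by 3! = 6 to get 1.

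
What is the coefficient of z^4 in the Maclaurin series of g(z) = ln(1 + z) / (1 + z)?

-25/12

Write out both Maclaurin series and multiply, keeping only the needed powers.
g(0) = 0
g′(0) = 1
g′′(0) = -3
g′′′(0) = 11
g^(4)(0) = -50
So c_4 = g^(4)(0)/4! = -25/12.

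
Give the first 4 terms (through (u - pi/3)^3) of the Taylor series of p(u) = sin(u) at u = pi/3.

[(u - pi/3)^0] = sqrt(3)/2;  [(u - pi/3)^1] = 1/2;  [(u - pi/3)^2] = -sqrt(3)/4;  [(u - pi/3)^3] = -1/12.

-(u - pi/3)^3/12 - sqrt(3)*(u - pi/3)^2/4 + (u - pi/3)/2 + sqrt(3)/2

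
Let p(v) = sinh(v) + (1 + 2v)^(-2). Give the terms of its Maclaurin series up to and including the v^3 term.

Expand each term separately and add.
p(0) = 1
p′(0) = -3
p′′(0) = 24
p′′′(0) = -191
Dividing each by k! gives the coefficients c_0, ..., c_3.

-191*v^3/6 + 12*v^2 - 3*v + 1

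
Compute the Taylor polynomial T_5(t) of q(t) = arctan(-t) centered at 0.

-t^5/5 + t^3/3 - t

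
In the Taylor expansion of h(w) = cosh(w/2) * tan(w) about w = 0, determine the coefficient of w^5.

Write out both Maclaurin series and multiply, keeping only the needed powers.
[w^0] = 0;  [w^1] = 1;  [w^2] = 0;  [w^3] = 11/24;  [w^4] = 0;  [w^5] = 341/1920.
So c_5 = h^(5)(0)/5! = 341/1920.

341/1920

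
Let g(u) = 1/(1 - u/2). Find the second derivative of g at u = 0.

1/2

Apply the Taylor formula c_k = f^(k)(a)/k!.
From the series, [u^2] g = 1/4; multiply by 2! = 2 to get 1/2.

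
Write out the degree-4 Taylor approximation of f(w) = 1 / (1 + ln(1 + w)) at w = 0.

11*w^4/3 - 7*w^3/3 + 3*w^2/2 - w + 1

Expand as Σ (-1)^k u^k with u equal to the inner function's series.
[w^0] = 1;  [w^1] = -1;  [w^2] = 3/2;  [w^3] = -7/3;  [w^4] = 11/3.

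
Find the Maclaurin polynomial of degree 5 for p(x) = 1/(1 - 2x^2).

4*x^4 + 2*x^2 + 1

Use the known series and substitute for the argument.
p(0) = 1
p′(0) = 0
p′′(0) = 4
p′′′(0) = 0
p^(4)(0) = 96
p^(5)(0) = 0
Then c_k = p^(k)(0)/k! gives each Taylor coefficient.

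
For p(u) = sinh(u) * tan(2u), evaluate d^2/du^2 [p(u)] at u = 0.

Write out both Maclaurin series and multiply, keeping only the needed powers.
The coefficient of u^2 in the expansion is 2, so p′′(0) = 2! * (2) = 4.

4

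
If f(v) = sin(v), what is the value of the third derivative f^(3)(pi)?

1

From the series, [(v - pi)^3] f = 1/6; multiply by 3! = 6 to get 1.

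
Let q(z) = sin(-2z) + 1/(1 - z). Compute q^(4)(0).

Expand each term separately and add.
From the series, [z^4] q = 1; multiply by 4! = 24 to get 24.

24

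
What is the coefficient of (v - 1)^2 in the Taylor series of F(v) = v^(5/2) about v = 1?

F(1) = 1
F′(1) = 5/2
F′′(1) = 15/4
So c_2 = F′′(1)/2! = 15/8.

15/8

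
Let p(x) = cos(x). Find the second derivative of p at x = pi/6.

-sqrt(3)/2

From the series, [(x - pi/6)^2] p = -sqrt(3)/4; multiply by 2! = 2 to get -sqrt(3)/2.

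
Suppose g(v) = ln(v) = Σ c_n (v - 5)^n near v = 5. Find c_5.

Differentiate repeatedly and evaluate at the center.
g(5) = ln(5)
g′(5) = 1/5
g′′(5) = -1/25
g′′′(5) = 2/125
g^(4)(5) = -6/625
g^(5)(5) = 24/3125
Dividing each by k! gives the coefficients c_0, ..., c_5.

1/15625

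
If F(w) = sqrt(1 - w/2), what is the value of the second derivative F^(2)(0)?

-1/16

Compute the successive derivatives at the expansion point and divide by k!.
The coefficient of w^2 in the expansion is -1/32, so F′′(0) = 2! * (-1/32) = -1/16.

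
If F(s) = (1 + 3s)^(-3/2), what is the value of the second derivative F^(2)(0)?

135/4

From the series, [s^2] F = 135/8; multiply by 2! = 2 to get 135/4.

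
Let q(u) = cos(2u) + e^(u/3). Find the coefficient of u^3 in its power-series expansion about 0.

1/162

Combine the two series term by term.
So c_3 = q′′′(0)/3! = 1/162.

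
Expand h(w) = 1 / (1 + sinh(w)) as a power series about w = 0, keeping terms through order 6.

Write 1/(1+u) = 1 - u + u^2 - u^3 + ... and substitute the series for u.
[w^0] = 1;  [w^1] = -1;  [w^2] = 1;  [w^3] = -7/6;  [w^4] = 4/3;  [w^5] = -181/120;  [w^6] = 77/45.

77*w^6/45 - 181*w^5/120 + 4*w^4/3 - 7*w^3/6 + w^2 - w + 1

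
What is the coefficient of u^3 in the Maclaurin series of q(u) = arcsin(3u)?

Compute the successive derivatives at the expansion point and divide by k!.
[u^0] = 0;  [u^1] = 3;  [u^2] = 0;  [u^3] = 9/2.
So c_3 = q′′′(0)/3! = 9/2.

9/2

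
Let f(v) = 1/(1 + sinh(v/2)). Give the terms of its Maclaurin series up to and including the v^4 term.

Compose series: expand the inner function first, then feed it into the outer expansion.
f(0) = 1
f′(0) = -1/2
f′′(0) = 1/2
f′′′(0) = -7/8
f^(4)(0) = 2
Then c_k = f^(k)(0)/k! gives each Taylor coefficient.

v^4/12 - 7*v^3/48 + v^2/4 - v/2 + 1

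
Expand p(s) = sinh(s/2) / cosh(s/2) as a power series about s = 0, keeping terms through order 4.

Write the quotient as an unknown series and match coefficients against numerator = denominator · series.

-s^3/24 + s/2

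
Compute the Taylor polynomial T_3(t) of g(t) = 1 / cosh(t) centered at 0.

Divide the numerator series by the denominator series (power-series long division).

1 - t^2/2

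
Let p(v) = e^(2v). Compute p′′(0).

4

The coefficient of v^2 in the expansion is 2, so p′′(0) = 2! * (2) = 4.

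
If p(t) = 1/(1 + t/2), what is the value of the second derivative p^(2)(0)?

1/2

The coefficient of t^2 in the expansion is 1/4, so p′′(0) = 2! * (1/4) = 1/2.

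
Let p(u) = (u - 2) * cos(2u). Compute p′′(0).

Shift and add copies of the series according to the polynomial's terms.
The coefficient of u^2 in the expansion is 4, so p′′(0) = 2! * (4) = 8.

8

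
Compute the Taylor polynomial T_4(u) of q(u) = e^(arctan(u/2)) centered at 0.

Let u equal the inner series; expand the outer function in u and truncate.
q(0) = 1
q′(0) = 1/2
q′′(0) = 1/4
q′′′(0) = -1/8
q^(4)(0) = -7/16
Then c_k = q^(k)(0)/k! gives each Taylor coefficient.

-7*u^4/384 - u^3/48 + u^2/8 + u/2 + 1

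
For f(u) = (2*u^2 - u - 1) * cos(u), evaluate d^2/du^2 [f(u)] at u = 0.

5

Shift and add copies of the series according to the polynomial's terms.
The coefficient of u^2 in the expansion is 5/2, so f′′(0) = 2! * (5/2) = 5.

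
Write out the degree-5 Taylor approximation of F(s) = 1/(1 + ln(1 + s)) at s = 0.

-347*s^5/60 + 11*s^4/3 - 7*s^3/3 + 3*s^2/2 - s + 1

Let u equal the inner series; expand the outer function in u and truncate.
F(0) = 1
F′(0) = -1
F′′(0) = 3
F′′′(0) = -14
F^(4)(0) = 88
F^(5)(0) = -694
Then c_k = F^(k)(0)/k! gives each Taylor coefficient.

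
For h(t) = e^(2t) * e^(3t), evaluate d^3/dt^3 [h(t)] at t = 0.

Take the Cauchy product of the two expansions.
The coefficient of t^3 in the expansion is 125/6, so h′′′(0) = 3! * (125/6) = 125.

125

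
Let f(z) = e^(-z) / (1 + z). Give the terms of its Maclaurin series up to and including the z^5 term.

-163*z^5/60 + 65*z^4/24 - 8*z^3/3 + 5*z^2/2 - 2*z + 1

Expand each factor separately, then convolve coefficients.
f(0) = 1
f′(0) = -2
f′′(0) = 5
f′′′(0) = -16
f^(4)(0) = 65
f^(5)(0) = -326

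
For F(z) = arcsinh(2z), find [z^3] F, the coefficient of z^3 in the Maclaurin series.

F(0) = 0
F′(0) = 2
F′′(0) = 0
F′′′(0) = -8

-4/3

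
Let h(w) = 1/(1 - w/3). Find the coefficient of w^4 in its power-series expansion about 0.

Differentiate repeatedly and evaluate at the center.
h(0) = 1
h′(0) = 1/3
h′′(0) = 2/9
h′′′(0) = 2/9
h^(4)(0) = 8/27

1/81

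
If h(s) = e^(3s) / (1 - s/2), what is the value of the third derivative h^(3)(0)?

183/4

Write out both Maclaurin series and multiply, keeping only the needed powers.
The coefficient of s^3 in the expansion is 61/8, so h′′′(0) = 3! * (61/8) = 183/4.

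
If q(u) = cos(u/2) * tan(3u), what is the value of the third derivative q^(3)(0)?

Write out both Maclaurin series and multiply, keeping only the needed powers.
The coefficient of u^3 in the expansion is 69/8, so q′′′(0) = 3! * (69/8) = 207/4.

207/4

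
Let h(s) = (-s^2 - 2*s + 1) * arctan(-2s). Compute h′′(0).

8

Shift and add copies of the series according to the polynomial's terms.
From the series, [s^2] h = 4; multiply by 2! = 2 to get 8.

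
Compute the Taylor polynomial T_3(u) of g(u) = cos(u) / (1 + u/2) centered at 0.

Write out both Maclaurin series and multiply, keeping only the needed powers.
g(0) = 1
g′(0) = -1/2
g′′(0) = -1/2
g′′′(0) = 3/4

u^3/8 - u^2/4 - u/2 + 1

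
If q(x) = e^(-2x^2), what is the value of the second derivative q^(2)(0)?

-4

The coefficient of x^2 in the expansion is -2, so q′′(0) = 2! * (-2) = -4.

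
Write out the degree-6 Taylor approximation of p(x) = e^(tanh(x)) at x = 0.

Substitute the inner expansion into the outer series and collect powers.
[x^0] = 1;  [x^1] = 1;  [x^2] = 1/2;  [x^3] = -1/6;  [x^4] = -7/24;  [x^5] = -1/40;  [x^6] = 97/720.

97*x^6/720 - x^5/40 - 7*x^4/24 - x^3/6 + x^2/2 + x + 1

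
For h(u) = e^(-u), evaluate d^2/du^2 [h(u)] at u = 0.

Differentiate repeatedly and evaluate at the center.
The coefficient of u^2 in the expansion is 1/2, so h′′(0) = 2! * (1/2) = 1.

1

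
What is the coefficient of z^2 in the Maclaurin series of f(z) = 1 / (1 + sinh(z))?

1

Expand as Σ (-1)^k u^k with u equal to the inner function's series.
f(0) = 1
f′(0) = -1
f′′(0) = 2
So c_2 = f′′(0)/2! = 1.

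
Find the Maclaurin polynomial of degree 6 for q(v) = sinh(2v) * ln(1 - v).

-10*v^6/9 - 7*v^5/6 - 2*v^4 - v^3 - 2*v^2

Take the Cauchy product of the two expansions.
q(0) = 0
q′(0) = 0
q′′(0) = -4
q′′′(0) = -6
q^(4)(0) = -48
q^(5)(0) = -140
q^(6)(0) = -800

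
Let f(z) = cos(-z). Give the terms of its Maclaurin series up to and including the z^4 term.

z^4/24 - z^2/2 + 1

Differentiate repeatedly and evaluate at the center.
f(0) = 1
f′(0) = 0
f′′(0) = -1
f′′′(0) = 0
f^(4)(0) = 1
Then c_k = f^(k)(0)/k! gives each Taylor coefficient.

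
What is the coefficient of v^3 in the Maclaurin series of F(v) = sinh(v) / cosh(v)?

-1/3

Write the quotient as an unknown series and match coefficients against numerator = denominator · series.
F(0) = 0
F′(0) = 1
F′′(0) = 0
F′′′(0) = -2
So c_3 = F′′′(0)/3! = -1/3.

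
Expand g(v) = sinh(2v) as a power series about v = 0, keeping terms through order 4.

4*v^3/3 + 2*v

g(0) = 0
g′(0) = 2
g′′(0) = 0
g′′′(0) = 8
g^(4)(0) = 0
Then c_k = g^(k)(0)/k! gives each Taylor coefficient.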